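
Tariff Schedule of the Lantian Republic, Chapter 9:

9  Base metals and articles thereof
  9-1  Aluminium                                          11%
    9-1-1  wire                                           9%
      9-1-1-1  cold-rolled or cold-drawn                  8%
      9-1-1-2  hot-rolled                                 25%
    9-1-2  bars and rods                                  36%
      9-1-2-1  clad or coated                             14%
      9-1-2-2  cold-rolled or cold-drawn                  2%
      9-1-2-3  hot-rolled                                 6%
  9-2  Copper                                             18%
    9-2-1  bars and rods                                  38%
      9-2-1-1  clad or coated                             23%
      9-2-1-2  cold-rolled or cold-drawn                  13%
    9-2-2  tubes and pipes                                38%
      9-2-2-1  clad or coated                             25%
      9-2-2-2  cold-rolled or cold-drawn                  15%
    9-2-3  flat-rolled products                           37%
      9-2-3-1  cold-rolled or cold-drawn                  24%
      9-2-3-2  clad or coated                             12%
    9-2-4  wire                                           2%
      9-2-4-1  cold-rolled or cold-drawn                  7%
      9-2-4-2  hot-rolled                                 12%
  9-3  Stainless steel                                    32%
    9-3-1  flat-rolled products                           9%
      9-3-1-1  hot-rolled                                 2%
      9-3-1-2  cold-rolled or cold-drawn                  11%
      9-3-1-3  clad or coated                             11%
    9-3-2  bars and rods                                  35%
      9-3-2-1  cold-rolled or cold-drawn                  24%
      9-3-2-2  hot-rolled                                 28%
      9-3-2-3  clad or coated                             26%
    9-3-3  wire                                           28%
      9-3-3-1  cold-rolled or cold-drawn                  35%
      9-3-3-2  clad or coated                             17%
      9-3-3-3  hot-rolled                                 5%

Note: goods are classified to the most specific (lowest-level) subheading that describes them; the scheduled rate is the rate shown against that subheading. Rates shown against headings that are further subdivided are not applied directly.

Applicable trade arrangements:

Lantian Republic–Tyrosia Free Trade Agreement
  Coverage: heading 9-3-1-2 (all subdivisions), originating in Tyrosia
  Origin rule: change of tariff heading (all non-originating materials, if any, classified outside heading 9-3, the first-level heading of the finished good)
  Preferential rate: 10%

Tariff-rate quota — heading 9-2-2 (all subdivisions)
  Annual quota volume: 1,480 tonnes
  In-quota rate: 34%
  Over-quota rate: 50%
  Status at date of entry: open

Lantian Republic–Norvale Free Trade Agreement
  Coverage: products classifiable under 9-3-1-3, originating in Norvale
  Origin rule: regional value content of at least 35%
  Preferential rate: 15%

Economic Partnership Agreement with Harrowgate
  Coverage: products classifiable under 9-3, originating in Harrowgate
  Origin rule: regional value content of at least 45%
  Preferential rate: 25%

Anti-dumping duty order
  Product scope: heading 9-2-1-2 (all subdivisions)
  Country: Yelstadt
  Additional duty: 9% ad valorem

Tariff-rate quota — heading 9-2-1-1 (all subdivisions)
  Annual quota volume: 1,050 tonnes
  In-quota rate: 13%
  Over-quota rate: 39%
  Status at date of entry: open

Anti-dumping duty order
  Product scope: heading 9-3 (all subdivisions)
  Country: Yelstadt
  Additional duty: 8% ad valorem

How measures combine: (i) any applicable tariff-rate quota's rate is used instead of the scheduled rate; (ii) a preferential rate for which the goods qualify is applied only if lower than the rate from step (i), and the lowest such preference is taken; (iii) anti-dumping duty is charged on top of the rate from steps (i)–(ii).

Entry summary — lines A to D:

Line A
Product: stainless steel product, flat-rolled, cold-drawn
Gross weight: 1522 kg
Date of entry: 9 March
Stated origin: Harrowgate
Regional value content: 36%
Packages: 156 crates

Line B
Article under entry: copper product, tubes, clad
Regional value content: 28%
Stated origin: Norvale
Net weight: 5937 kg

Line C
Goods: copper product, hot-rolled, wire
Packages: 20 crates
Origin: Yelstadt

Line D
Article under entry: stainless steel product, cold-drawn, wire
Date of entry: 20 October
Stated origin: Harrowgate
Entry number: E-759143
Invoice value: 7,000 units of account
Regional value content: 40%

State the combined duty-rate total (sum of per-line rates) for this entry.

Line A: stainless steel → 9-3; flat-rolled → 9-3-1; cold-drawn → 9-3-1-2. Scheduled 11%. Harrowgate agreement on 9-3: RVC < 45%. → 11%.
Line B: copper → 9-2; tubes → 9-2-2; clad → 9-2-2-1. Scheduled 25%. quota on 9-2-2 open → in-quota 34%; Norvale agreement on 9-3-1-3: 9-2-2-1 not covered. → 34%.
Line C: copper → 9-2; wire → 9-2-4; hot-rolled → 9-2-4-2. Scheduled 12%. No special measure applies. → 12%.
Line D: stainless steel → 9-3; wire → 9-3-3; cold-drawn → 9-3-3-1. Scheduled 35%. Harrowgate agreement on 9-3: RVC < 45%. → 35%.
Sum: 11% + 34% + 12% + 35% = 92%.

92%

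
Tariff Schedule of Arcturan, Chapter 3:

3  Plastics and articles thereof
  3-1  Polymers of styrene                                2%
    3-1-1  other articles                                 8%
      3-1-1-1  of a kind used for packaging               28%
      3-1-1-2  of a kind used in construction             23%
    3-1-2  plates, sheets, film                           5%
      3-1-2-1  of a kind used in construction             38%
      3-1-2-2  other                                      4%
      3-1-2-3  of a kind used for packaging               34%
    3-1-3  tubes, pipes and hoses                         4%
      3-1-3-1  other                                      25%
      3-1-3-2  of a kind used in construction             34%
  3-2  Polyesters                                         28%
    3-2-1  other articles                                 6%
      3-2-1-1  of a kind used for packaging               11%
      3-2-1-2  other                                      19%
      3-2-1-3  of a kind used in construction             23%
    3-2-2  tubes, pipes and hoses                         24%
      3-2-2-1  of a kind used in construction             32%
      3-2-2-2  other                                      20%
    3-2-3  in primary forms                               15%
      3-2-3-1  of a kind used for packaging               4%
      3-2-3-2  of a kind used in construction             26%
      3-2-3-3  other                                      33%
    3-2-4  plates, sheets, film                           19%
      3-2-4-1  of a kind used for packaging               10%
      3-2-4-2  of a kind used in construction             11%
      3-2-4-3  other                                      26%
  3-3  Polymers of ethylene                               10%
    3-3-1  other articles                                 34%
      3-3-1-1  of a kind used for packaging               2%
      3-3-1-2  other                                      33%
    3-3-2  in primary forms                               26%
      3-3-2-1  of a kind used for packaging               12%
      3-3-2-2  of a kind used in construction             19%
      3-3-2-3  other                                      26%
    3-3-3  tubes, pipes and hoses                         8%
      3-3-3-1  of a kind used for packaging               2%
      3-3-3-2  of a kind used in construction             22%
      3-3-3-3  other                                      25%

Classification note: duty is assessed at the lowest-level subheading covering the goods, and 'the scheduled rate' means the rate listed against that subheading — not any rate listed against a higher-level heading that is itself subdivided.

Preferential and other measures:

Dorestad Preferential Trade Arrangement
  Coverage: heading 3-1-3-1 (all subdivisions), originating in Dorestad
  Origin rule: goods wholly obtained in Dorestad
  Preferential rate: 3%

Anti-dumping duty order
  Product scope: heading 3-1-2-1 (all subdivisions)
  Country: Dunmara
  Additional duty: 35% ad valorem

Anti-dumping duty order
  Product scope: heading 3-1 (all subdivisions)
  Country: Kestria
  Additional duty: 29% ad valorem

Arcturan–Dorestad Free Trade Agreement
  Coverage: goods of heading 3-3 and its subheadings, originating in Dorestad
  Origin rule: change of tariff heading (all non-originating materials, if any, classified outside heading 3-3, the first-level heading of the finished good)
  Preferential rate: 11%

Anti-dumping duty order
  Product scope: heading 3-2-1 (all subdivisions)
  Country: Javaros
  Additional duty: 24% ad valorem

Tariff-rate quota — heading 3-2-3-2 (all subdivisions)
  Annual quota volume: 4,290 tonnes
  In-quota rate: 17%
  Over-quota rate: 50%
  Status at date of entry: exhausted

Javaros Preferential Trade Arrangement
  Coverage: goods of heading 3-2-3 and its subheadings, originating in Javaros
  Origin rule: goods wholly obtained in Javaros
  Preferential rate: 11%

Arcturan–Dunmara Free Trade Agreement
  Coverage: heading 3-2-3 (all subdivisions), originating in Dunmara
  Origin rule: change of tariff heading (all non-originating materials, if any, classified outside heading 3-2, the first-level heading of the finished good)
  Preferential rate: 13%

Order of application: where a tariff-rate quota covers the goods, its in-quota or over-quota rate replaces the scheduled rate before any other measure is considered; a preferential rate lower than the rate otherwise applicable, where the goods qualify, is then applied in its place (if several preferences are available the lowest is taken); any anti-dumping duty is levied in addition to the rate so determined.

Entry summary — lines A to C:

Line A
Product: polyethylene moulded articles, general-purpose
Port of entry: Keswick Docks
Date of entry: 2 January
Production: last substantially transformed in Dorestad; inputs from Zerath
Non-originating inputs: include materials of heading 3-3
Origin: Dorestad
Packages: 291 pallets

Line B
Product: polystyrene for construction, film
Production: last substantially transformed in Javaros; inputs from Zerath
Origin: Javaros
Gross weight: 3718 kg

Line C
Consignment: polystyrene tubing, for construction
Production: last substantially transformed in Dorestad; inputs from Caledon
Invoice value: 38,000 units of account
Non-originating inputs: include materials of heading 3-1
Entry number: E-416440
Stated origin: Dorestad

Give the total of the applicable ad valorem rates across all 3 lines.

105%

Line A: polyethylene → 3-3; moulded articles → 3-3-1; general-purpose → 3-3-1-2. Scheduled 33%. Dorestad agreement on 3-1-3-1: 3-3-1-2 not covered; Dorestad agreement on 3-3: CTH not met. → 33%.
Line B: polystyrene → 3-1; film → 3-1-2; for construction → 3-1-2-1. Scheduled 38%. Javaros agreement on 3-2-3: 3-1-2-1 not covered. → 38%.
Line C: polystyrene → 3-1; tubing → 3-1-3; for construction → 3-1-3-2. Scheduled 34%. Dorestad agreement on 3-1-3-1: 3-1-3-2 not covered; Dorestad agreement on 3-3: 3-1-3-2 not covered. → 34%.
Sum: 33% + 38% + 34% = 105%.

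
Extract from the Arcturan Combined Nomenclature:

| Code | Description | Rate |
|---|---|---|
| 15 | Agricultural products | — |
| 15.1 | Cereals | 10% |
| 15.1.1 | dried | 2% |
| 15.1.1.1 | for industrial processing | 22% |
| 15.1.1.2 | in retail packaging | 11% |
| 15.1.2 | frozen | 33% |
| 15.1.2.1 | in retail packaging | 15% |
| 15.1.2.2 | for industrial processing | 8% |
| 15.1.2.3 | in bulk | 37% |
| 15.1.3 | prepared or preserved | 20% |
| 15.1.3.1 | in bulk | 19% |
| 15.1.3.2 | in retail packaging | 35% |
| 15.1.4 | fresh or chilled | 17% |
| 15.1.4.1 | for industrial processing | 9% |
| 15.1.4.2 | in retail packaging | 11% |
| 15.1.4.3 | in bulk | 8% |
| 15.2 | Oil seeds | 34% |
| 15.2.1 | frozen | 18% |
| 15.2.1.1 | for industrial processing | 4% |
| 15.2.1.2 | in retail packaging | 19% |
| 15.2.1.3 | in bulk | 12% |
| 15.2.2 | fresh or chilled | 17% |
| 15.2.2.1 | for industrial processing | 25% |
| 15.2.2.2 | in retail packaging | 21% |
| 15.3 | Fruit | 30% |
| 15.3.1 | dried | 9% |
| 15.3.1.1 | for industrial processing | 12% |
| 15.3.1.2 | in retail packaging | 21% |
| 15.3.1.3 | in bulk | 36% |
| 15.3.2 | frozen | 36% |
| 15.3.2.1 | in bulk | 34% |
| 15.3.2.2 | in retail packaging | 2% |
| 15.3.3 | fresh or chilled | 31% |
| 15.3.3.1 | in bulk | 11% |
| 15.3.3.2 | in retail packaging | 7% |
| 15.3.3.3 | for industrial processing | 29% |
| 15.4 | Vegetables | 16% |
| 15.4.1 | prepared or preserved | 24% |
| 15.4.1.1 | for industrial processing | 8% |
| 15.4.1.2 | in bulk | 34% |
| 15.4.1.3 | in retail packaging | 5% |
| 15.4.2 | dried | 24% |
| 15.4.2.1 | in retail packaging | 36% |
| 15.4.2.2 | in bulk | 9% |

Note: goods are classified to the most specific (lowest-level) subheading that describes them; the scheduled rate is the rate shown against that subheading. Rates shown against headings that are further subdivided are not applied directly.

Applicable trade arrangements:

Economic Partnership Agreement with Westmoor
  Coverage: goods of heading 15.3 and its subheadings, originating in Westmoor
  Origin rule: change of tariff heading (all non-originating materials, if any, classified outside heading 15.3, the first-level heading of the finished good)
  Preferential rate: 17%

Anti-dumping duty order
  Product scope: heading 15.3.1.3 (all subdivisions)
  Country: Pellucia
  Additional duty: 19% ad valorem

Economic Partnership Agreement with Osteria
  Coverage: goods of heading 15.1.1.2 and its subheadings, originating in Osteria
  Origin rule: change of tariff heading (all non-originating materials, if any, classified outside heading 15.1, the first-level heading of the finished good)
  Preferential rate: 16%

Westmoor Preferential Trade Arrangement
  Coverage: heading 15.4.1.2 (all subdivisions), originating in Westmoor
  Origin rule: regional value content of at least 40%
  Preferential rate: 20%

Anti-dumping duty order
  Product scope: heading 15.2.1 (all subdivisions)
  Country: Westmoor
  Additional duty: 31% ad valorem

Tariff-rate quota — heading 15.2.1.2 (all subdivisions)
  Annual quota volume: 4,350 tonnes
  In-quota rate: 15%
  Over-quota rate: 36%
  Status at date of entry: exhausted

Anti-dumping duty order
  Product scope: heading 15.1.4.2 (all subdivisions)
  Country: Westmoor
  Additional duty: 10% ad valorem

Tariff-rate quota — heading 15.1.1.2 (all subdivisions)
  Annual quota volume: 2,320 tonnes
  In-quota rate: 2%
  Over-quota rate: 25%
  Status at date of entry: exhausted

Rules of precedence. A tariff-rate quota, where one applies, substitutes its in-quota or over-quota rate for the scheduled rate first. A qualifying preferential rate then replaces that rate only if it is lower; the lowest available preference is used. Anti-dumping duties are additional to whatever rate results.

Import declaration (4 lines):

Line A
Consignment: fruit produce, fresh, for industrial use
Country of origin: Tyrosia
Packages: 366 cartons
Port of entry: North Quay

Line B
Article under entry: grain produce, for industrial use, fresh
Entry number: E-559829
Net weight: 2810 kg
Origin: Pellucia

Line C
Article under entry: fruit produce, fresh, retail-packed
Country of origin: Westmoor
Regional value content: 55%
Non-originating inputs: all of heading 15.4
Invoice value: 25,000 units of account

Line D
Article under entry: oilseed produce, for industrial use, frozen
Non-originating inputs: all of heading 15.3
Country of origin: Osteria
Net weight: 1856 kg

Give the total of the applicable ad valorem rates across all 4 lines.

49%

Line A: fruit → 15.3; fresh → 15.3.3; for industrial use → 15.3.3.3. Scheduled 29%. No special measure applies. → 29%.
Line B: grain → 15.1; fresh → 15.1.4; for industrial use → 15.1.4.1. Scheduled 9%. No special measure applies. → 9%.
Line C: fruit → 15.3; fresh → 15.3.3; retail-packed → 15.3.3.2. Scheduled 7%. Westmoor agreement on 15.3: CTH met → 17% available; Westmoor agreement on 15.4.1.2: 15.3.3.2 not covered; preference 17% not lower than 7% → no reduction. → 7%.
Line D: oilseed → 15.2; frozen → 15.2.1; for industrial use → 15.2.1.1. Scheduled 4%. Osteria agreement on 15.1.1.2: 15.2.1.1 not covered. → 4%.
Sum: 29% + 9% + 7% + 4% = 49%.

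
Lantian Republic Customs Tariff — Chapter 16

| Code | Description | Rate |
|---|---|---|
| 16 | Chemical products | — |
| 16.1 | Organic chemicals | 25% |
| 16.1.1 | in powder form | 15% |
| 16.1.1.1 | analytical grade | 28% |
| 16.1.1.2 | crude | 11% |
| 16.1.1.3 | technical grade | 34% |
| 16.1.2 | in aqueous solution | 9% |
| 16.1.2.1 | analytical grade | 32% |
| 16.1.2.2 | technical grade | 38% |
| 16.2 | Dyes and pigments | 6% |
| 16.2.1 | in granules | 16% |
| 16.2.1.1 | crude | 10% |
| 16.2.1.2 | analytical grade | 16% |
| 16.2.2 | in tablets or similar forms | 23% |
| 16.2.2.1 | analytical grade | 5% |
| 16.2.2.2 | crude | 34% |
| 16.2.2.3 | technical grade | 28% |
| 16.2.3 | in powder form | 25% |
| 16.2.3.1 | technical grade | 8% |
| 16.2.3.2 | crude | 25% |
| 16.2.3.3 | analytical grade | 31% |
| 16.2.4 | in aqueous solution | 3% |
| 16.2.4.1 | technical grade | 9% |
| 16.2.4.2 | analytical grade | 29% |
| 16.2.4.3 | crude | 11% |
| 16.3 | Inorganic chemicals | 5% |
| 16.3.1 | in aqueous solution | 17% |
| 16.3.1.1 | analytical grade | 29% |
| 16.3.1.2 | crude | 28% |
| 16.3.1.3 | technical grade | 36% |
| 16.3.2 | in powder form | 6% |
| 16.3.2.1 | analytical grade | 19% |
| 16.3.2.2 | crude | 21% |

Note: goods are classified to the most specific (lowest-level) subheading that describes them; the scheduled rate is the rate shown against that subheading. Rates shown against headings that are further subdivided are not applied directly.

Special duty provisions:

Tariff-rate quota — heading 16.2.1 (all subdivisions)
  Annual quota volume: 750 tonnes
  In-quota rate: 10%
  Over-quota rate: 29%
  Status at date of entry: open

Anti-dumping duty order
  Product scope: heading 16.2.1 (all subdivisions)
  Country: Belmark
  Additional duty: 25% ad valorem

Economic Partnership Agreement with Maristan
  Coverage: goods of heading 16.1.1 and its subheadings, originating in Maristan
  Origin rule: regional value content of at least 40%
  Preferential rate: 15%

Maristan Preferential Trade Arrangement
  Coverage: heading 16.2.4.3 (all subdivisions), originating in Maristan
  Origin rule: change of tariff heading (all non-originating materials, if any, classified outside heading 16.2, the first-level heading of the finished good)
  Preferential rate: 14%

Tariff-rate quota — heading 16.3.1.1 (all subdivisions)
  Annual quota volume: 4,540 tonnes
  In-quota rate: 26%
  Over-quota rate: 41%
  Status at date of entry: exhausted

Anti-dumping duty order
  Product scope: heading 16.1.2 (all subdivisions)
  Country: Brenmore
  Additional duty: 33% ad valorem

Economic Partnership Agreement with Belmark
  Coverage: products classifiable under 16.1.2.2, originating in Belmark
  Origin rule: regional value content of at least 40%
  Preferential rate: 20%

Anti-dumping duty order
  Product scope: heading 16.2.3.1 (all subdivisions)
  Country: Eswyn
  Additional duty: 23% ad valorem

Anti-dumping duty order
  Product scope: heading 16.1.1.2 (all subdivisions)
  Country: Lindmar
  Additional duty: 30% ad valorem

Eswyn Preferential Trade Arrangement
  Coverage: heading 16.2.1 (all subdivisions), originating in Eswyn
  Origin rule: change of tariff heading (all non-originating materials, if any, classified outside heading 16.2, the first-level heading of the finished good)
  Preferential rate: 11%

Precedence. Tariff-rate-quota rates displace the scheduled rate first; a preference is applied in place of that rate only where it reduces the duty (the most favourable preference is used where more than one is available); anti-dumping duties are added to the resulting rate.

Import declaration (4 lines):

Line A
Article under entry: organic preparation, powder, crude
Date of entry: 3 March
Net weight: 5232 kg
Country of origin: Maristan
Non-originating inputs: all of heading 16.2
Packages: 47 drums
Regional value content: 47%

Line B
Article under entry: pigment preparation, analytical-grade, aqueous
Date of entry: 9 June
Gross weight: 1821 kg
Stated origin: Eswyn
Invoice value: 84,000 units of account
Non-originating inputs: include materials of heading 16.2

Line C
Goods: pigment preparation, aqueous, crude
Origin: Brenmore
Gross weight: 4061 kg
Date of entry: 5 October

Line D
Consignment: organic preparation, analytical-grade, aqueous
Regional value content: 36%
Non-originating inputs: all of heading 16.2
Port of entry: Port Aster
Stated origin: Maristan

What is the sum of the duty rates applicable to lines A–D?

83%

Line A: organic → 16.1; powder → 16.1.1; crude → 16.1.1.2. Scheduled 11%. Maristan agreement on 16.1.1: RVC ≥ 40% → 15% available; Maristan agreement on 16.2.4.3: 16.1.1.2 not covered; preference 15% not lower than 11% → no reduction. → 11%.
Line B: pigment → 16.2; aqueous → 16.2.4; analytical-grade → 16.2.4.2. Scheduled 29%. Eswyn agreement on 16.2.1: 16.2.4.2 not covered. → 29%.
Line C: pigment → 16.2; aqueous → 16.2.4; crude → 16.2.4.3. Scheduled 11%. No special measure applies. → 11%.
Line D: organic → 16.1; aqueous → 16.1.2; analytical-grade → 16.1.2.1. Scheduled 32%. Maristan agreement on 16.1.1: 16.1.2.1 not covered; Maristan agreement on 16.2.4.3: 16.1.2.1 not covered. → 32%.
Sum: 11% + 29% + 11% + 32% = 83%.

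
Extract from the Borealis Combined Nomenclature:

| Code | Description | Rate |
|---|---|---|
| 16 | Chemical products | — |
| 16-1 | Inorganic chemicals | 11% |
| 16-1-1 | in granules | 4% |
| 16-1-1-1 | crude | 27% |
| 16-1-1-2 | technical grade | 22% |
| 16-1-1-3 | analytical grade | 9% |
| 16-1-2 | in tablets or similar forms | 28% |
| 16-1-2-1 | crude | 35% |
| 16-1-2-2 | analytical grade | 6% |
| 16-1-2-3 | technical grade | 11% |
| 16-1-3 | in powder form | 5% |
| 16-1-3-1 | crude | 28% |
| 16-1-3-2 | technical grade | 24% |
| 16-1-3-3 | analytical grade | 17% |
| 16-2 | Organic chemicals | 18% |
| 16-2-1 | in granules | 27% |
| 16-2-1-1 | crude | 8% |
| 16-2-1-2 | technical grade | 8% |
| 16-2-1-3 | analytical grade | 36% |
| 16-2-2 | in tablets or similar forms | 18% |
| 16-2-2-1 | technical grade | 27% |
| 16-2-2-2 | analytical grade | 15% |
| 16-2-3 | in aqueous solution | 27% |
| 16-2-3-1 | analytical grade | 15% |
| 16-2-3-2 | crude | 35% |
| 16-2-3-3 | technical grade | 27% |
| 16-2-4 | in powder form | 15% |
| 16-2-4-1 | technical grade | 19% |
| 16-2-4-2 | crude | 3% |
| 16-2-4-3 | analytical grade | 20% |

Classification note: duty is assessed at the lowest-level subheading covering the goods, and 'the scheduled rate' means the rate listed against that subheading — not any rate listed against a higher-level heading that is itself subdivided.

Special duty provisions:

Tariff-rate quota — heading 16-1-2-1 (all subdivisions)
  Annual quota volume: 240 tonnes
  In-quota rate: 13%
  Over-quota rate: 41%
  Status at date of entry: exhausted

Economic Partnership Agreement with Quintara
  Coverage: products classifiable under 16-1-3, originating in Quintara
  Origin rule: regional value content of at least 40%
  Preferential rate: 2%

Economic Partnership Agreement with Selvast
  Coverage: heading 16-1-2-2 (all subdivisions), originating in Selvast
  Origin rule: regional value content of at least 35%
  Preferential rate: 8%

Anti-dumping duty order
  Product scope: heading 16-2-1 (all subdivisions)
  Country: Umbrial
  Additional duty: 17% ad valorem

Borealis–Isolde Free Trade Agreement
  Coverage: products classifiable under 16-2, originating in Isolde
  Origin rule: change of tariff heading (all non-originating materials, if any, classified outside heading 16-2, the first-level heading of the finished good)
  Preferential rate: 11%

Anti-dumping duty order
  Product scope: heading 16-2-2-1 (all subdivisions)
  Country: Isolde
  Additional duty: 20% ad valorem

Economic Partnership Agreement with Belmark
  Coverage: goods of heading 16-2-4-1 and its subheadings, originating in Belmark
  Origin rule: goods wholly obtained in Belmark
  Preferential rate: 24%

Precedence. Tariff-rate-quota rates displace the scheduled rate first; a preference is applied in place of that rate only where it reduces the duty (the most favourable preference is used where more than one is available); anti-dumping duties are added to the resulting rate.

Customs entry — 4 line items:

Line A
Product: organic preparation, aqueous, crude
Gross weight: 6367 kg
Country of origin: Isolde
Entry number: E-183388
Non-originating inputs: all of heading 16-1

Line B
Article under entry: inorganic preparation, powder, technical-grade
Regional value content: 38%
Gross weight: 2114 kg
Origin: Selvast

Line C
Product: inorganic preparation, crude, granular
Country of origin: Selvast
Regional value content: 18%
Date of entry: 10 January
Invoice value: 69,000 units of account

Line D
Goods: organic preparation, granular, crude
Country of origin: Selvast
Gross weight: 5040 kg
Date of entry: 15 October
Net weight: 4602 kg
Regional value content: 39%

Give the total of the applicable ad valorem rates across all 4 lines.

70%

Line A: organic → 16-2; aqueous → 16-2-3; crude → 16-2-3-2. Scheduled 35%. Isolde agreement on 16-2: CTH met → 11% available; preferential 11%. → 11%.
Line B: inorganic → 16-1; powder → 16-1-3; technical-grade → 16-1-3-2. Scheduled 24%. Selvast agreement on 16-1-2-2: 16-1-3-2 not covered. → 24%.
Line C: inorganic → 16-1; granular → 16-1-1; crude → 16-1-1-1. Scheduled 27%. Selvast agreement on 16-1-2-2: 16-1-1-1 not covered. → 27%.
Line D: organic → 16-2; granular → 16-2-1; crude → 16-2-1-1. Scheduled 8%. Selvast agreement on 16-1-2-2: 16-2-1-1 not covered. → 8%.
Sum: 11% + 24% + 27% + 8% = 70%.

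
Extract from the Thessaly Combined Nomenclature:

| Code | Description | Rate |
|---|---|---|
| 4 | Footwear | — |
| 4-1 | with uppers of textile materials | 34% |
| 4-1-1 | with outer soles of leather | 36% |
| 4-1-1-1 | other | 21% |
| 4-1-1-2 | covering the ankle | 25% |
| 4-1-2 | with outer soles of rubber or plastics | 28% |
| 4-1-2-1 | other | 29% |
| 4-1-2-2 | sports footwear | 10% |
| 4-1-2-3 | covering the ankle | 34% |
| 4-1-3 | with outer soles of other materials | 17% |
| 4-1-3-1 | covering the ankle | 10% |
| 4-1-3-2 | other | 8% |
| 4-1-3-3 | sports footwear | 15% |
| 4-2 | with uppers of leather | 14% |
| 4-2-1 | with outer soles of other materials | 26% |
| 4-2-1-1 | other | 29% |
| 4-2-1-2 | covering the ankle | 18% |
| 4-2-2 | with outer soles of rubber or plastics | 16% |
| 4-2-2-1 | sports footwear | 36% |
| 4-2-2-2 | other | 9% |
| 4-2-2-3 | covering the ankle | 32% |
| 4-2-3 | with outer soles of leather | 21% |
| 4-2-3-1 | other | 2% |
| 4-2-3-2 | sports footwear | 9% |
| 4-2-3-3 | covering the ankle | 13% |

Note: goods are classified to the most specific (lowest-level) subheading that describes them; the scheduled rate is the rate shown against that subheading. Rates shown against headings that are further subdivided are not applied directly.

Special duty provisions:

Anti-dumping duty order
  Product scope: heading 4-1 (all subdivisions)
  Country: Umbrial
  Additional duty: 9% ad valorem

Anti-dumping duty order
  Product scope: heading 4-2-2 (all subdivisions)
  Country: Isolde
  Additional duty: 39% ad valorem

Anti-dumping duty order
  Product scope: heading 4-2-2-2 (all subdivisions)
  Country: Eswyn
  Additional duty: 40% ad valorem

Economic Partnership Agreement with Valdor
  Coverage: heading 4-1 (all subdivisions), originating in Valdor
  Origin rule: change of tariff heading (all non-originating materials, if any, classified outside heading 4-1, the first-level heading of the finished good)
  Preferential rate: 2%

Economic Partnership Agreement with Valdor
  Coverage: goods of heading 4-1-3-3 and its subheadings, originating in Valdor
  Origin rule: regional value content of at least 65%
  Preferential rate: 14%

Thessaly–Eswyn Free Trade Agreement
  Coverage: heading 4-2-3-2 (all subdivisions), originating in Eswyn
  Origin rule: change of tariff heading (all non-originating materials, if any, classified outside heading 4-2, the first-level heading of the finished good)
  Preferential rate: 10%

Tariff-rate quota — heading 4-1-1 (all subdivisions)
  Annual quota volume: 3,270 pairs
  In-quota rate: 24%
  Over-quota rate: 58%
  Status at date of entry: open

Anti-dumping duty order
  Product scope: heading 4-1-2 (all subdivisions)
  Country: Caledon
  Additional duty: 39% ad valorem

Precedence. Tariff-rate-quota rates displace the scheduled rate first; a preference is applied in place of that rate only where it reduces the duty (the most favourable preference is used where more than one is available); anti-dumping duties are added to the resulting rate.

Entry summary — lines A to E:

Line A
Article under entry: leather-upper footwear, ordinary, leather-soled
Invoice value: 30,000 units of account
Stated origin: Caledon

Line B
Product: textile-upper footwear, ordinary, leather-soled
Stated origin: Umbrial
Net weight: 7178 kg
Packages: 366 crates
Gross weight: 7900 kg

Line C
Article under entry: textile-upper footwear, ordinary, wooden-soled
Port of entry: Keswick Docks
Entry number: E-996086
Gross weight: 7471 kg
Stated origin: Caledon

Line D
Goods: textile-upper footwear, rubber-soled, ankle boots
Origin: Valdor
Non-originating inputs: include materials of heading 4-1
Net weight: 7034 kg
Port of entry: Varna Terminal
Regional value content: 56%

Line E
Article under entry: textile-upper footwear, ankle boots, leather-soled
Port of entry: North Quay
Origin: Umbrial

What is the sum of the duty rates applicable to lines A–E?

110%

Line A: leather-upper → 4-2; leather-soled → 4-2-3; ordinary → 4-2-3-1. Scheduled 2%. No special measure applies. → 2%.
Line B: textile-upper → 4-1; leather-soled → 4-1-1; ordinary → 4-1-1-1. Scheduled 21%. quota on 4-1-1 open → in-quota 24%; anti-dumping (Umbrial, 4-1): +9%; total 24% + 9% = 33%. → 33%.
Line C: textile-upper → 4-1; wooden-soled → 4-1-3; ordinary → 4-1-3-2. Scheduled 8%. No special measure applies. → 8%.
Line D: textile-upper → 4-1; rubber-soled → 4-1-2; ankle boots → 4-1-2-3. Scheduled 34%. Valdor agreement on 4-1: CTH not met; Valdor agreement on 4-1-3-3: 4-1-2-3 not covered. → 34%.
Line E: textile-upper → 4-1; leather-soled → 4-1-1; ankle boots → 4-1-1-2. Scheduled 25%. quota on 4-1-1 open → in-quota 24%; anti-dumping (Umbrial, 4-1): +9%; total 24% + 9% = 33%. → 33%.
Sum: 2% + 33% + 8% + 34% + 33% = 110%.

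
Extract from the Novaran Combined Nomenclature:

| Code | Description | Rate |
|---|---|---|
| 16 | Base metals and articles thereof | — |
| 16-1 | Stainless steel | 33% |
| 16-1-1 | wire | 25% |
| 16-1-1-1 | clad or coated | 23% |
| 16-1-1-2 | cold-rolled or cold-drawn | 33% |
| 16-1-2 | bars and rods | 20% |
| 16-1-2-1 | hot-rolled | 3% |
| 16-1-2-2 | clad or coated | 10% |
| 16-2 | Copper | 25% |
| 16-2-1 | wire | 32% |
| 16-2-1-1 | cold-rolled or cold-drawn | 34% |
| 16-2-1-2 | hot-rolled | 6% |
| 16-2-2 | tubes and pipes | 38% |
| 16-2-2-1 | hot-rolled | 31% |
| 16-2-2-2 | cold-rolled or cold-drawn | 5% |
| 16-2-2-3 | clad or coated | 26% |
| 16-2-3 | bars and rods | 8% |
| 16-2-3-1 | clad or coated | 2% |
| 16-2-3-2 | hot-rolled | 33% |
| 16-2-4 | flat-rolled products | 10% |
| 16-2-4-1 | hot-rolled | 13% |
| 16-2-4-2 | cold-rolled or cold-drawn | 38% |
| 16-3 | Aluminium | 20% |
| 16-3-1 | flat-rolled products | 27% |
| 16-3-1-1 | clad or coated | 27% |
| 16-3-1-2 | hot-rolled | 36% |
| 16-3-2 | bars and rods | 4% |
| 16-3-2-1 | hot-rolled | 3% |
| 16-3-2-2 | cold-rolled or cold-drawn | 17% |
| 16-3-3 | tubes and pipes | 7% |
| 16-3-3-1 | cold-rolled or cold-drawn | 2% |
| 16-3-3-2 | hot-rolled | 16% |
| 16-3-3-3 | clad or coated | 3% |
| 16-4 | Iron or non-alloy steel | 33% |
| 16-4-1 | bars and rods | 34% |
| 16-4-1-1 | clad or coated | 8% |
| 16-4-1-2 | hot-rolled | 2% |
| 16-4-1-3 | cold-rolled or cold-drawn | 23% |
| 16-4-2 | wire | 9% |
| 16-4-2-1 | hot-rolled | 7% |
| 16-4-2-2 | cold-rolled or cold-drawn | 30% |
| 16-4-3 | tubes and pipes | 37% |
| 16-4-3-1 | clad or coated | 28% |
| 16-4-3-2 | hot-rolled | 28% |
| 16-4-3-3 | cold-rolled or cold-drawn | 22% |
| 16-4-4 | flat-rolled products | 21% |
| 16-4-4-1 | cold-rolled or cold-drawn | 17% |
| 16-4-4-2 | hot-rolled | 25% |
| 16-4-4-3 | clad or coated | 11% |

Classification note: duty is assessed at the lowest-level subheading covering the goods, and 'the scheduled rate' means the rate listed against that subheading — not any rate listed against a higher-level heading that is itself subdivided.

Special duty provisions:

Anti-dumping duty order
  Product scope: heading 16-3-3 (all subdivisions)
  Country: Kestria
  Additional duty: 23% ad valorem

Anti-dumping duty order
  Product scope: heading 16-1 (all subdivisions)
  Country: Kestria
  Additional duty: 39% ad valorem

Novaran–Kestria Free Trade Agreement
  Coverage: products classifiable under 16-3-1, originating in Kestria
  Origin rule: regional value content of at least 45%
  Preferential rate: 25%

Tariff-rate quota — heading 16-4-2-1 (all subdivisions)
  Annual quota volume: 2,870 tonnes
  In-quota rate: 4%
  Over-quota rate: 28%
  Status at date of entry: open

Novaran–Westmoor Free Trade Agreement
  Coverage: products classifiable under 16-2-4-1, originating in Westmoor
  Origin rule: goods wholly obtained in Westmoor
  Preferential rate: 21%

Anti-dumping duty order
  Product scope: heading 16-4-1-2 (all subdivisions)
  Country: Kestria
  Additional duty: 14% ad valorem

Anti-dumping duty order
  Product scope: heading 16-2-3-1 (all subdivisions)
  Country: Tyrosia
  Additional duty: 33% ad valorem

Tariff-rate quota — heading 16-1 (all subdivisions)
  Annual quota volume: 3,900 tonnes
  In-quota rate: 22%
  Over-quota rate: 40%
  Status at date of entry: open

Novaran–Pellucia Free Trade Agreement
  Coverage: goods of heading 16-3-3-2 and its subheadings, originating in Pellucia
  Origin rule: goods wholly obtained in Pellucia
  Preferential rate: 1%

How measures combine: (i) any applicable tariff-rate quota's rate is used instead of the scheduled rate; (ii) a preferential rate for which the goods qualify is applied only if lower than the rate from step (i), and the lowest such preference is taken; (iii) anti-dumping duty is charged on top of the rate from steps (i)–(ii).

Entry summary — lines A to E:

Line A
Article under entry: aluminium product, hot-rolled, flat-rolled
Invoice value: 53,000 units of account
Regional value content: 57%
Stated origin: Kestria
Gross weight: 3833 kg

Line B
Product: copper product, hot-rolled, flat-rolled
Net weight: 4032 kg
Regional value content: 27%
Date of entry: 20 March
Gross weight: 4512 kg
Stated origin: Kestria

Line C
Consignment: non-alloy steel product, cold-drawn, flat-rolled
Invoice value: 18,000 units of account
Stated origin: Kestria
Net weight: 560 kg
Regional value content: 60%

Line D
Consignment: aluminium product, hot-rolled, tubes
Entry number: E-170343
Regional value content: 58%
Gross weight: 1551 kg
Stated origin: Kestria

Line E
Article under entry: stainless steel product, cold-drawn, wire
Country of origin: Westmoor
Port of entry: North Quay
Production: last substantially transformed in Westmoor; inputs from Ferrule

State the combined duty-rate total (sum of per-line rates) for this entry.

116%

Line A: aluminium → 16-3; flat-rolled → 16-3-1; hot-rolled → 16-3-1-2. Scheduled 36%. Kestria agreement on 16-3-1: RVC ≥ 45% → 25% available; preferential 25%. → 25%.
Line B: copper → 16-2; flat-rolled → 16-2-4; hot-rolled → 16-2-4-1. Scheduled 13%. Kestria agreement on 16-3-1: 16-2-4-1 not covered. → 13%.
Line C: non-alloy steel → 16-4; flat-rolled → 16-4-4; cold-drawn → 16-4-4-1. Scheduled 17%. Kestria agreement on 16-3-1: 16-4-4-1 not covered. → 17%.
Line D: aluminium → 16-3; tubes → 16-3-3; hot-rolled → 16-3-3-2. Scheduled 16%. Kestria agreement on 16-3-1: 16-3-3-2 not covered; anti-dumping (Kestria, 16-3-3): +23%; total 16% + 23% = 39%. → 39%.
Line E: stainless steel → 16-1; wire → 16-1-1; cold-drawn → 16-1-1-2. Scheduled 33%. quota on 16-1 open → in-quota 22%; Westmoor agreement on 16-2-4-1: 16-1-1-2 not covered. → 22%.
Sum: 25% + 13% + 17% + 39% + 22% = 116%.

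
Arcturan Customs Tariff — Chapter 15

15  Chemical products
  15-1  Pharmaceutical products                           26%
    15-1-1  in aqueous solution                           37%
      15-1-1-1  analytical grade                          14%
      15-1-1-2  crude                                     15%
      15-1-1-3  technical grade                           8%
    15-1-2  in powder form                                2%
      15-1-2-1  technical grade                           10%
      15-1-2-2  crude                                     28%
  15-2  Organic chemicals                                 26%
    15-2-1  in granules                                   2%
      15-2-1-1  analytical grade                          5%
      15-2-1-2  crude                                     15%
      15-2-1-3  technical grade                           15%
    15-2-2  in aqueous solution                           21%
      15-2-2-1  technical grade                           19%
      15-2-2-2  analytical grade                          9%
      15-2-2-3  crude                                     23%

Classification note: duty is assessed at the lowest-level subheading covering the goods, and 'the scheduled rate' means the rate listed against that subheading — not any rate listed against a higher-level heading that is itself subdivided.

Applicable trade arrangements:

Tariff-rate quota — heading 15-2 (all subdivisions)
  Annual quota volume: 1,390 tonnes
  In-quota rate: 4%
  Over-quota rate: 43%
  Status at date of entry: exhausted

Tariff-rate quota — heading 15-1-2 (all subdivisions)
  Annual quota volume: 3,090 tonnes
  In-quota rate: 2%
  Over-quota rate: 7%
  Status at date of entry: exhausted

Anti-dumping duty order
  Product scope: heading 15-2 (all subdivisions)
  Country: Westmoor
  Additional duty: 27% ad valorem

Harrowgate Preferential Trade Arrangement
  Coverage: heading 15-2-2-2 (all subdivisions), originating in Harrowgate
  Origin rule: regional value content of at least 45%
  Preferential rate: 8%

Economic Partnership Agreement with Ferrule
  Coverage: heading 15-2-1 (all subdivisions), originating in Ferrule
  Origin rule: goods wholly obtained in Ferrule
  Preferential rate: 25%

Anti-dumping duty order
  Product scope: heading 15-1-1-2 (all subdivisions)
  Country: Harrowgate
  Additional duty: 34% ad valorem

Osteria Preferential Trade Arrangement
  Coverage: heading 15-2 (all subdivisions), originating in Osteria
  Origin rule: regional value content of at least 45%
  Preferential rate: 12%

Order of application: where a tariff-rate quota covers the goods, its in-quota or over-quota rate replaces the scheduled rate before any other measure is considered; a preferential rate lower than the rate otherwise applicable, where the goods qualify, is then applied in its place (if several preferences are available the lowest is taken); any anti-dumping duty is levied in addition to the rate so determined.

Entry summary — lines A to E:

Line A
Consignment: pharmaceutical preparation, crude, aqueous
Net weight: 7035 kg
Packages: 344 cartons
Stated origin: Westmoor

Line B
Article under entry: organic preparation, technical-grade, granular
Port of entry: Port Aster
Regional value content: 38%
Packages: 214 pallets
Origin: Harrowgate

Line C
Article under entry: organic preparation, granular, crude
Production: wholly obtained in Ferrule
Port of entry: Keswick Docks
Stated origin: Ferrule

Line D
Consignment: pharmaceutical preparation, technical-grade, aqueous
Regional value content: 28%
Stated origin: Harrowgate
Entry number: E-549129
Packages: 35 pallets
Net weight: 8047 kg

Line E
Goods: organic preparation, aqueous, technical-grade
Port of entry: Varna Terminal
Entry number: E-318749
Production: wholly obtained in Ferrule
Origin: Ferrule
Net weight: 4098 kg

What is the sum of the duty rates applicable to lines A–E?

134%

Line A: pharmaceutical → 15-1; aqueous → 15-1-1; crude → 15-1-1-2. Scheduled 15%. No special measure applies. → 15%.
Line B: organic → 15-2; granular → 15-2-1; technical-grade → 15-2-1-3. Scheduled 15%. quota on 15-2 exhausted → over-quota 43%; Harrowgate agreement on 15-2-2-2: 15-2-1-3 not covered. → 43%.
Line C: organic → 15-2; granular → 15-2-1; crude → 15-2-1-2. Scheduled 15%. quota on 15-2 exhausted → over-quota 43%; Ferrule agreement on 15-2-1: wholly obtained → 25% available; preferential 25%. → 25%.
Line D: pharmaceutical → 15-1; aqueous → 15-1-1; technical-grade → 15-1-1-3. Scheduled 8%. Harrowgate agreement on 15-2-2-2: 15-1-1-3 not covered. → 8%.
Line E: organic → 15-2; aqueous → 15-2-2; technical-grade → 15-2-2-1. Scheduled 19%. quota on 15-2 exhausted → over-quota 43%; Ferrule agreement on 15-2-1: 15-2-2-1 not covered. → 43%.
Sum: 15% + 43% + 25% + 8% + 43% = 134%.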